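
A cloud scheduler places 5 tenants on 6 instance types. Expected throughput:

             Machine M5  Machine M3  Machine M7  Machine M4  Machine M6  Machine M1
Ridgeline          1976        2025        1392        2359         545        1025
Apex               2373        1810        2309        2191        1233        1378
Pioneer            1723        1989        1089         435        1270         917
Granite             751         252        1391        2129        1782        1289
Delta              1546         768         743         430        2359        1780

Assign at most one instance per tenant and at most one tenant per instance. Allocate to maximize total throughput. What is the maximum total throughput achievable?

Treat this as an assignment problem: match each tenant to one instance.
Optimal: Ridgeline→Machine M5 (1976 ops/s), Apex→Machine M7 (2309 ops/s), Pioneer→Machine M3 (1989 ops/s), Granite→Machine M4 (2129 ops/s), Delta→Machine M6 (2359 ops/s) — total 1976+2309+1989+2129+2359 = 10762 ops/s.
Max-entry greedy (repeatedly take the single best remaining cell) gives 10471 ops/s, worse by 291.
No other one-to-one assignment exceeds 10762 ops/s.

Max total: 10762 ops/s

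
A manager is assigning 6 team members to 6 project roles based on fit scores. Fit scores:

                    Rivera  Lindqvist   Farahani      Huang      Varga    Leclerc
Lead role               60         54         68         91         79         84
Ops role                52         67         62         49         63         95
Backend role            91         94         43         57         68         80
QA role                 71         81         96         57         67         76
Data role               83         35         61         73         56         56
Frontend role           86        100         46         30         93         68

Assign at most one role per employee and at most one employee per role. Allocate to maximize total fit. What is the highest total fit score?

Maximum total: 552 pts

Optimal: Rivera→Data role (83 pts), Lindqvist→Backend role (94 pts), Farahani→QA role (96 pts), Huang→Lead role (91 pts), Varga→Frontend role (93 pts), Leclerc→Ops role (95 pts) — total 83+94+96+91+93+95 = 552 pts.
Max-entry greedy (repeatedly take the single best remaining cell) gives 529 pts, worse by 23.
No other one-to-one assignment exceeds 552 pts.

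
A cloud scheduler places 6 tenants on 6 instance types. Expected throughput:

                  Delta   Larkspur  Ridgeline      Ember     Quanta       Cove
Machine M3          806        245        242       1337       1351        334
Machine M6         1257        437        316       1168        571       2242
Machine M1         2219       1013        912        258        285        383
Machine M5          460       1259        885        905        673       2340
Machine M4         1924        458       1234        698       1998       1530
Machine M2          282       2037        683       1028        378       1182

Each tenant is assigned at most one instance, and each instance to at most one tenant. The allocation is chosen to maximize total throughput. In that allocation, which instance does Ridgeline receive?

Ridgeline receives Machine M5.

Optimal: Delta→Machine M1 (2219 ops/s), Larkspur→Machine M2 (2037 ops/s), Ridgeline→Machine M5 (885 ops/s), Ember→Machine M3 (1337 ops/s), Quanta→Machine M4 (1998 ops/s), Cove→Machine M6 (2242 ops/s) — total 2219+2037+885+1337+1998+2242 = 10718 ops/s.
Max-entry greedy (repeatedly take the single best remaining cell) gives 10247 ops/s, worse by 471.
No other one-to-one assignment exceeds 10718 ops/s.
Ridgeline's own top instance is Machine M4 (1234 ops/s), but forcing Ridgeline→Machine M4 and reassigning the rest optimally gives only 10349 ops/s — worse by 369.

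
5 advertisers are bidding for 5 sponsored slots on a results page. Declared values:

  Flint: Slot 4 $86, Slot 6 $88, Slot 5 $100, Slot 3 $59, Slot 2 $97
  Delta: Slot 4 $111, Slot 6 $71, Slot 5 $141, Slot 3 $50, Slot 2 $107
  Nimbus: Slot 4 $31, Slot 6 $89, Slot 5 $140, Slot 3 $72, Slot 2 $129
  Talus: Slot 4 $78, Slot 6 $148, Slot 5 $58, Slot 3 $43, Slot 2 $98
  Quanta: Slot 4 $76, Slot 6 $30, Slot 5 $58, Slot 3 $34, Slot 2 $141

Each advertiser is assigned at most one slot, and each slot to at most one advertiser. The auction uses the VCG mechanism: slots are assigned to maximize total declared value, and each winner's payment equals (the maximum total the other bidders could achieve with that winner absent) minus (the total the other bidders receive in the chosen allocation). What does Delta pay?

Delta pays $27.

Efficient allocation: Flint→Slot 3 ($59), Delta→Slot 4 ($111), Nimbus→Slot 5 ($140), Talus→Slot 6 ($148), Quanta→Slot 2 ($141); total welfare W = $599.
Delta receives Slot 4 at value $111, so the others get W − 111 = $488.
Without Delta: best allocation of the remaining 4 bidders over all 5 slots is Flint→Slot 4 ($86), Nimbus→Slot 5 ($140), Talus→Slot 6 ($148), Quanta→Slot 2 ($141), total $515.
VCG payment = (others' best without Delta) − (others' welfare with Delta) = 515 − 488 = $27.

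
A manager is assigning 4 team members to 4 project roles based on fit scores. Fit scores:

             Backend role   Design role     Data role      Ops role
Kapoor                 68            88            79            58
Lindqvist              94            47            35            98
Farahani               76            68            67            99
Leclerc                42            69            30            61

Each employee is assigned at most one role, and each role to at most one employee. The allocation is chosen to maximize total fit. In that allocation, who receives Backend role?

Treat this as an assignment problem: match each employee to one role.
Optimal: Kapoor→Data role (79 pts), Lindqvist→Backend role (94 pts), Farahani→Ops role (99 pts), Leclerc→Design role (69 pts) — total 79+94+99+69 = 341 pts.
Max-entry greedy (repeatedly take the single best remaining cell) gives 311 pts, worse by 30.
Next-best assignment: Kapoor→Data role, Lindqvist→Ops role, Farahani→Backend role, Leclerc→Design role = 322 pts.
Lindqvist's own top role is Ops role (98 pts), but forcing Lindqvist→Ops role and reassigning the rest optimally gives only 322 pts — worse by 19.

Lindqvist receives Backend role.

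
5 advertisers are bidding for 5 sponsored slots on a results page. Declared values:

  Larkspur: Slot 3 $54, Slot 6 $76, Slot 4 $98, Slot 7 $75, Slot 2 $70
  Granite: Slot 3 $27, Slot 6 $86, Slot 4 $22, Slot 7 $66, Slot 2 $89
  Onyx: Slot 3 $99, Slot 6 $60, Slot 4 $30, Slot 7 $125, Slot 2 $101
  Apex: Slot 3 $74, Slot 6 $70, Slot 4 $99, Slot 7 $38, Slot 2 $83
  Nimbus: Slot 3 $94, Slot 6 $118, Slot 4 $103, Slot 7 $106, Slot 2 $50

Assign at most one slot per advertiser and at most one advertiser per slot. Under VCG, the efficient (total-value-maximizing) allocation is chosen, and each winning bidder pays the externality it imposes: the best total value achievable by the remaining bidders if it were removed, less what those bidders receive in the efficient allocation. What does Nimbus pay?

Efficient allocation: Larkspur→Slot 4 ($98), Granite→Slot 2 ($89), Onyx→Slot 7 ($125), Apex→Slot 3 ($74), Nimbus→Slot 6 ($118); total welfare W = $504.
Nimbus receives Slot 6 at value $118, so the others get W − 118 = $386.
Without Nimbus: best allocation of the remaining 4 bidders over all 5 slots is Larkspur→Slot 4 ($98), Granite→Slot 6 ($86), Onyx→Slot 7 ($125), Apex→Slot 2 ($83), total $392.
VCG payment = (others' best without Nimbus) − (others' welfare with Nimbus) = 392 − 386 = $6.

Nimbus pays $6.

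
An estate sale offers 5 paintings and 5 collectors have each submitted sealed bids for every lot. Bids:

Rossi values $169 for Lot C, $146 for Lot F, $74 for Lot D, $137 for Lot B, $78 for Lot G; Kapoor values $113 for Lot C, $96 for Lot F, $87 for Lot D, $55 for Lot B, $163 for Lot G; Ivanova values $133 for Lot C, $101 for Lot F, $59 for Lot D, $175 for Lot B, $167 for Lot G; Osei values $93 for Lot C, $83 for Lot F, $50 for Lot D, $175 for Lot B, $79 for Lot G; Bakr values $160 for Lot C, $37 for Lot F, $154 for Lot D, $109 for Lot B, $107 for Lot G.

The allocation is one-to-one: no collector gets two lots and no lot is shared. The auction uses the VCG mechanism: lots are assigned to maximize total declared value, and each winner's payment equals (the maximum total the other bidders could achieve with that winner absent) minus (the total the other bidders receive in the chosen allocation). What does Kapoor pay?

Efficient allocation: Rossi→Lot F ($146), Kapoor→Lot G ($163), Ivanova→Lot C ($133), Osei→Lot B ($175), Bakr→Lot D ($154); total welfare W = $771.
Kapoor receives Lot G at value $163, so the others get W − 163 = $608.
Without Kapoor: best allocation of the remaining 4 bidders over all 5 lots is Rossi→Lot C ($169), Ivanova→Lot G ($167), Osei→Lot B ($175), Bakr→Lot D ($154), total $665.
VCG payment = (others' best without Kapoor) − (others' welfare with Kapoor) = 665 − 608 = $57.

Kapoor pays $57.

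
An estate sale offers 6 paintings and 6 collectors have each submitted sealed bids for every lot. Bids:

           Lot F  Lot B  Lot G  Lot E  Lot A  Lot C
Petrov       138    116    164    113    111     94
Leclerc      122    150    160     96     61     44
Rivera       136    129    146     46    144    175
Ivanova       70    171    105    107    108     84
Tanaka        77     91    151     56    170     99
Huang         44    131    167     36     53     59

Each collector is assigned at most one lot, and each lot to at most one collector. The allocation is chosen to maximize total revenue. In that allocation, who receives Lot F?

Leclerc receives Lot F.

Optimal: Petrov→Lot E ($113), Leclerc→Lot F ($122), Rivera→Lot C ($175), Ivanova→Lot B ($171), Tanaka→Lot A ($170), Huang→Lot G ($167) — total 113+122+175+171+170+167 = $918.
Row-greedy (each collector in turn takes its best remaining lot) gives $710, worse by 208.
Leclerc's own top lot is Lot G ($160), but forcing Leclerc→Lot G and reassigning the rest optimally gives only $881 — worse by 37.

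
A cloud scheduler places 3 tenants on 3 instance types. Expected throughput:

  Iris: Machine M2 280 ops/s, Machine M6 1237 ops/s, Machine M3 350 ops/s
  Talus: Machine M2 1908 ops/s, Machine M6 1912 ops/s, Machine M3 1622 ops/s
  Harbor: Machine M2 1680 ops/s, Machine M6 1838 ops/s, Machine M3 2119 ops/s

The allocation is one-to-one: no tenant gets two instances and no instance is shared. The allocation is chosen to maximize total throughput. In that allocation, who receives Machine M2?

Talus receives Machine M2.

Optimal: Iris→Machine M6 (1237 ops/s), Talus→Machine M2 (1908 ops/s), Harbor→Machine M3 (2119 ops/s) — total 1237+1908+2119 = 5264 ops/s.
Column-greedy (each instance in turn goes to its best remaining tenant) gives 4096 ops/s, worse by 1168.
Talus's own top instance is Machine M6 (1912 ops/s), but forcing Talus→Machine M6 and reassigning the rest optimally gives only 4311 ops/s — worse by 953.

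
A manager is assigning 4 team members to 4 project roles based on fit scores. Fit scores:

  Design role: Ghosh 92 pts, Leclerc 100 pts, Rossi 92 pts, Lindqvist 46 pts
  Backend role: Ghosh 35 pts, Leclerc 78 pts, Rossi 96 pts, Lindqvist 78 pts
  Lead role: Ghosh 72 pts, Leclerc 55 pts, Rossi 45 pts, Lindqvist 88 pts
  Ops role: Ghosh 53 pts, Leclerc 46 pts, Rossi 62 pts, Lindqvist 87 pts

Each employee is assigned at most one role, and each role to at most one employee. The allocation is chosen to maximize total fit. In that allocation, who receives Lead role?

Ghosh receives Lead role.

Optimal: Ghosh→Lead role (72 pts), Leclerc→Design role (100 pts), Rossi→Backend role (96 pts), Lindqvist→Ops role (87 pts) — total 72+100+96+87 = 355 pts.
Column-greedy (each role in turn goes to its best remaining employee) gives 337 pts, worse by 18.
Swapping Rossi↔Leclerc (Rossi→Design role 92 pts, Leclerc→Backend role 78 pts) loses 26.
Every other assignment is strictly worse.
Ghosh's own top role is Design role (92 pts), but forcing Ghosh→Design role and reassigning the rest optimally gives only 330 pts — worse by 25.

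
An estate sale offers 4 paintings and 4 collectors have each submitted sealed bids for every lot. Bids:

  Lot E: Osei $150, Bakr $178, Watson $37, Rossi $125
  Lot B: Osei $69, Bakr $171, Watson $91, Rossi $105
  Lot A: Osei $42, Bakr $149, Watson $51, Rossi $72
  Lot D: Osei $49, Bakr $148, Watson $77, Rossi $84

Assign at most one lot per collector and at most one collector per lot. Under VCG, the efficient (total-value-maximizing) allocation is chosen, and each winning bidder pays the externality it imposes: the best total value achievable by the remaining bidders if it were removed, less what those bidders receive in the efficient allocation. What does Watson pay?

Watson pays $1.

Efficient allocation: Osei→Lot E ($150), Bakr→Lot A ($149), Watson→Lot D ($77), Rossi→Lot B ($105); total welfare W = $481.
Watson receives Lot D at value $77, so the others get W − 77 = $404.
Without Watson: best allocation of the remaining 3 bidders over all 4 lots is Osei→Lot E ($150), Bakr→Lot B ($171), Rossi→Lot D ($84), total $405.
VCG payment = (others' best without Watson) − (others' welfare with Watson) = 405 − 404 = $1.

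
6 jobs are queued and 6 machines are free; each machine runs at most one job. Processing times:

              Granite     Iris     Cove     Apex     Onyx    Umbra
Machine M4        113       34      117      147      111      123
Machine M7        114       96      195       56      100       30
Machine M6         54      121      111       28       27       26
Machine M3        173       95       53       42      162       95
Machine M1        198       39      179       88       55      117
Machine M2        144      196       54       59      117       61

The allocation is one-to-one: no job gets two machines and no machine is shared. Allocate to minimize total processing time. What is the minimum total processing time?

Min total: 269 min

Optimal: Granite→Machine M6 (54 min), Iris→Machine M4 (34 min), Cove→Machine M2 (54 min), Apex→Machine M3 (42 min), Onyx→Machine M1 (55 min), Umbra→Machine M7 (30 min) — total 54+34+54+42+55+30 = 269 min.
Column-greedy (each machine in turn goes to its cheapest remaining job) gives 456 min, worse by 187.
Swapping Apex↔Onyx (Apex→Machine M1 88 min, Onyx→Machine M3 162 min) adds 153.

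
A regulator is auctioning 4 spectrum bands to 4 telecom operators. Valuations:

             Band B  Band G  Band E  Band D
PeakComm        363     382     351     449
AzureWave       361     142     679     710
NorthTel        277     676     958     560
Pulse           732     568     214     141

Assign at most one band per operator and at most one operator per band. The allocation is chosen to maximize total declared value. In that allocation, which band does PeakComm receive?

This is the linear assignment problem.
Optimal: PeakComm→Band G ($382M), AzureWave→Band D ($710M), NorthTel→Band E ($958M), Pulse→Band B ($732M) — total 382+710+958+732 = $2782M.
Column-greedy (each band in turn goes to its best remaining operator) gives $2536M, worse by 246.
No other one-to-one assignment exceeds $2782M.
PeakComm's own top band is Band D ($449M), but forcing PeakComm→Band D and reassigning the rest optimally gives only $2536M — worse by 246.

PeakComm receives Band G.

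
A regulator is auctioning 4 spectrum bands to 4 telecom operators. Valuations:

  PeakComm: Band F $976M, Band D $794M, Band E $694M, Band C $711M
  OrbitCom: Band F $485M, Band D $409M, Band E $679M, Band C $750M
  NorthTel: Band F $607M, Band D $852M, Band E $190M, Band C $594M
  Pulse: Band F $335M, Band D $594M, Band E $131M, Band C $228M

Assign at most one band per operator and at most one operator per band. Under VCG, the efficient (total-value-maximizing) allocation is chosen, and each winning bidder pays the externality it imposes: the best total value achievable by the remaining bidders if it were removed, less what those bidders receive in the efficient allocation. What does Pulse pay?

Efficient allocation: PeakComm→Band F ($976M), OrbitCom→Band E ($679M), NorthTel→Band C ($594M), Pulse→Band D ($594M); total welfare W = $2843M.
Pulse receives Band D at value $594M, so the others get W − 594 = $2249M.
Without Pulse: best allocation of the remaining 3 bidders over all 4 bands is PeakComm→Band F ($976M), OrbitCom→Band C ($750M), NorthTel→Band D ($852M), total $2578M.
VCG payment = (others' best without Pulse) − (others' welfare with Pulse) = 2578 − 2249 = $329M.

Pulse pays $329M.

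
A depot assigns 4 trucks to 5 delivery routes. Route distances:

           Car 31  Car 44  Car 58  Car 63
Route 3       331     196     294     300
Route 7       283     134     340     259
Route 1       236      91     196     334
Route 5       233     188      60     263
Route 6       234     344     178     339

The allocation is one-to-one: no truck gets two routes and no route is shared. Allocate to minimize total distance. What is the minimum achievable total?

This is the linear assignment problem.
Optimal: Car 31→Route 6 (234 km), Car 44→Route 1 (91 km), Car 58→Route 5 (60 km), Car 63→Route 7 (259 km) — total 234+91+60+259 = 644 km.
Row-greedy (each truck in turn takes its cheapest remaining route) gives 761 km, worse by 117.
No other one-to-one assignment undercuts 644 km.

Minimum total: 644 km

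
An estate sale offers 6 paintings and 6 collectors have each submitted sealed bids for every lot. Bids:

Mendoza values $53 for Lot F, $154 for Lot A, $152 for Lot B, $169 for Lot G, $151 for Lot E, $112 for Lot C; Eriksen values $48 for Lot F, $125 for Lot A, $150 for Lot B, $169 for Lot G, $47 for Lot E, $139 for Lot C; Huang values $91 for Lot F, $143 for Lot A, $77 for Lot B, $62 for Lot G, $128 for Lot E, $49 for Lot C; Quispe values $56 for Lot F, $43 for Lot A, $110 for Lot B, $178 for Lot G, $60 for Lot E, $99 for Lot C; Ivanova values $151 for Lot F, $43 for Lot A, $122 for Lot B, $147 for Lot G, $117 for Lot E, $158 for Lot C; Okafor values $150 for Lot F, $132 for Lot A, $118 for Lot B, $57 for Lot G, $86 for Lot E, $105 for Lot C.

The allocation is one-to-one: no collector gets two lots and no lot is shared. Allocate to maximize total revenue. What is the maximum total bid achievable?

Optimal: Mendoza→Lot E ($151), Eriksen→Lot B ($150), Huang→Lot A ($143), Quispe→Lot G ($178), Ivanova→Lot C ($158), Okafor→Lot F ($150) — total 151+150+143+178+158+150 = $930.
Next-best assignment: Mendoza→Lot A, Eriksen→Lot B, Huang→Lot E, Quispe→Lot G, Ivanova→Lot C, Okafor→Lot F = $918.

Max total: $930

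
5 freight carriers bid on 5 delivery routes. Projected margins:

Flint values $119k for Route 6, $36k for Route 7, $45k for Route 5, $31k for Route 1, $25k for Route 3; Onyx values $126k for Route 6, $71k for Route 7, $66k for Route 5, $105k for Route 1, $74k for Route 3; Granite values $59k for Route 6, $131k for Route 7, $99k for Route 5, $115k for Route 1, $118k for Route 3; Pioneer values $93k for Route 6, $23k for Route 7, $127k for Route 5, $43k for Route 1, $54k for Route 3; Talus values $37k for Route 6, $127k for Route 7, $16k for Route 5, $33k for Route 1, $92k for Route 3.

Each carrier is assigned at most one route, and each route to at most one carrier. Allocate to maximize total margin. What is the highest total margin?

Maximum total: $596k

Optimal: Flint→Route 6 ($119k), Onyx→Route 1 ($105k), Granite→Route 3 ($118k), Pioneer→Route 5 ($127k), Talus→Route 7 ($127k) — total 119+105+118+127+127 = $596k.
Next-best assignment: Flint→Route 6, Onyx→Route 1, Granite→Route 7, Pioneer→Route 5, Talus→Route 3 = $574k.
Every other assignment is strictly worse.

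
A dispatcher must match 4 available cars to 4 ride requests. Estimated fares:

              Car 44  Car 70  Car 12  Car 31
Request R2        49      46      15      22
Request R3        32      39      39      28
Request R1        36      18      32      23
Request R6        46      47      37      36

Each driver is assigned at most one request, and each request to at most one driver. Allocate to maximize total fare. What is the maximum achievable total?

Max total: $158

Optimal: Car 44→Request R2 ($49), Car 70→Request R6 ($47), Car 12→Request R3 ($39), Car 31→Request R1 ($23) — total 49+47+39+23 = $158.
Column-greedy (each request in turn goes to its best remaining driver) gives $156, worse by 2.
Swapping Car 12↔Car 44 (Car 12→Request R2 $15, Car 44→Request R3 $32) loses 41.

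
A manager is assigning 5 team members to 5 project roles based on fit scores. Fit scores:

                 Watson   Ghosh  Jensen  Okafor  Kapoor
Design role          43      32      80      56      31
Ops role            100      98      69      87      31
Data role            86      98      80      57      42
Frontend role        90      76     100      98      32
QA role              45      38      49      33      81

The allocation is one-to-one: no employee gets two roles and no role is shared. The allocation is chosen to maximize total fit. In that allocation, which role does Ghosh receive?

Ghosh receives Data role.

Optimal: Watson→Ops role (100 pts), Ghosh→Data role (98 pts), Jensen→Design role (80 pts), Okafor→Frontend role (98 pts), Kapoor→QA role (81 pts) — total 100+98+80+98+81 = 457 pts.
Max-entry greedy (repeatedly take the single best remaining cell) gives 435 pts, worse by 22.
Every other assignment is strictly worse.
Ghosh's own top role is Ops role (98 pts), but forcing Ghosh→Ops role and reassigning the rest optimally gives only 443 pts — worse by 14.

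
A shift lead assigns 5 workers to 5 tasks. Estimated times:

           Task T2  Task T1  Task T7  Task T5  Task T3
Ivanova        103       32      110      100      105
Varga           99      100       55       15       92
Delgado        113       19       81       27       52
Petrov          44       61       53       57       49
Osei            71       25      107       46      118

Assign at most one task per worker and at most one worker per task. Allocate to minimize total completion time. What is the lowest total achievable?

Minimum total: 223 min

Optimal: Ivanova→Task T1 (32 min), Varga→Task T5 (15 min), Delgado→Task T3 (52 min), Petrov→Task T7 (53 min), Osei→Task T2 (71 min) — total 32+15+52+53+71 = 223 min.
Row-greedy (each worker in turn takes its cheapest remaining task) gives 250 min, worse by 27.
Swapping Delgado↔Varga (Delgado→Task T5 27 min, Varga→Task T3 92 min) adds 52.
Checked against all permutations: 223 min is optimal.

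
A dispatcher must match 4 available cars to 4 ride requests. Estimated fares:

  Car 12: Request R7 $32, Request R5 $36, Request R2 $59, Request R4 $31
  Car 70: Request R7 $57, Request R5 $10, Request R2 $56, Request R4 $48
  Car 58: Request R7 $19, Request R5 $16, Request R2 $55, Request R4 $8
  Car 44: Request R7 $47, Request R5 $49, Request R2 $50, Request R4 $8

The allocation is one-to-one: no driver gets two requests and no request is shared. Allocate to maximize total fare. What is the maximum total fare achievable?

Maximum total: $192

Treat this as an assignment problem: match each driver to one request.
Optimal: Car 12→Request R4 ($31), Car 70→Request R7 ($57), Car 58→Request R2 ($55), Car 44→Request R5 ($49) — total 31+57+55+49 = $192.
Row-greedy (each driver in turn takes its best remaining request) gives $140, worse by 52.
Next-best assignment: Car 12→Request R5, Car 70→Request R4, Car 58→Request R2, Car 44→Request R7 = $186.
No other one-to-one assignment exceeds $192.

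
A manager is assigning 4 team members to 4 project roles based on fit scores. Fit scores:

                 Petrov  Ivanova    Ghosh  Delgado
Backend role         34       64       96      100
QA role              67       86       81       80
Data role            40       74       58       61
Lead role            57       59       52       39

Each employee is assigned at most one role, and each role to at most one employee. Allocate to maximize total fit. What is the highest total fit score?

Maximum total: 312 pts

Optimal: Petrov→Lead role (57 pts), Ivanova→Data role (74 pts), Ghosh→QA role (81 pts), Delgado→Backend role (100 pts) — total 57+74+81+100 = 312 pts.
Column-greedy (each role in turn goes to its best remaining employee) gives 301 pts, worse by 11.
Next-best assignment: Petrov→Lead role, Ivanova→Data role, Ghosh→Backend role, Delgado→QA role = 307 pts.
Swapping Ivanova↔Delgado (Ivanova→Backend role 64 pts, Delgado→Data role 61 pts) loses 49.
Every other assignment is strictly worse.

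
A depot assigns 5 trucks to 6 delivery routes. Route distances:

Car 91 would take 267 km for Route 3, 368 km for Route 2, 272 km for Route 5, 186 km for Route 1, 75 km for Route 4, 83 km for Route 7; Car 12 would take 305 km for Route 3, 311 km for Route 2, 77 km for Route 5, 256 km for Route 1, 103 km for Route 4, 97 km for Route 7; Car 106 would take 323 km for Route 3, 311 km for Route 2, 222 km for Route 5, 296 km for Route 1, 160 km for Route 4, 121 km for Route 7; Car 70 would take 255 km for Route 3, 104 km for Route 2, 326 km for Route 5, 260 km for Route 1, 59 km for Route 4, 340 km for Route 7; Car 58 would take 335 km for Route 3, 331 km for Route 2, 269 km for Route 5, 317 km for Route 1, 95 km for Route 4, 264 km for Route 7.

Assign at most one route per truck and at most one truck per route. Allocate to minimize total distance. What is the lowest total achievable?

Min total: 583 km

Optimal: Car 91→Route 1 (186 km), Car 12→Route 5 (77 km), Car 106→Route 7 (121 km), Car 70→Route 2 (104 km), Car 58→Route 4 (95 km) — total 186+77+121+104+95 = 583 km.
Min-entry greedy (repeatedly take the single cheapest remaining cell) gives 846 km, worse by 263.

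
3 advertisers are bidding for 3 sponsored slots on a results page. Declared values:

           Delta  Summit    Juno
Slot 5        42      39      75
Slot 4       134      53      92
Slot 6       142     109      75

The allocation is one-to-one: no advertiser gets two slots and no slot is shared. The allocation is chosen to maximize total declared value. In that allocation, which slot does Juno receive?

This is a one-to-one assignment (maximum-weight bipartite matching).
Optimal: Delta→Slot 4 ($134), Summit→Slot 6 ($109), Juno→Slot 5 ($75) — total 134+109+75 = $318.
Max-entry greedy (repeatedly take the single best remaining cell) gives $273, worse by 45.
Juno's own top slot is Slot 4 ($92), but forcing Juno→Slot 4 and reassigning the rest optimally gives only $273 — worse by 45.

Juno receives Slot 5.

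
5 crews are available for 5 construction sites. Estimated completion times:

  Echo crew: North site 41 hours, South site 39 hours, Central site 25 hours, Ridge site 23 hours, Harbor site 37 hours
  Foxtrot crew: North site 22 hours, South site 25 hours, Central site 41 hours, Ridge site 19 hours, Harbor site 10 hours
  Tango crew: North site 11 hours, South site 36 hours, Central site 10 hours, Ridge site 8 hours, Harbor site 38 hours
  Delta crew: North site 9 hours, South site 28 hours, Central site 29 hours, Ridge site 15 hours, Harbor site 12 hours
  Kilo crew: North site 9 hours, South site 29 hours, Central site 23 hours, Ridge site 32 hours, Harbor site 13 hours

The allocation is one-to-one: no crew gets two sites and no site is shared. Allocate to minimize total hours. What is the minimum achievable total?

Optimal: Echo crew→Central site (25 hours), Foxtrot crew→South site (25 hours), Tango crew→Ridge site (8 hours), Delta crew→Harbor site (12 hours), Kilo crew→North site (9 hours) — total 25+25+8+12+9 = 79 hours.
Swapping Kilo crew↔Tango crew (Kilo crew→Ridge site 32 hours, Tango crew→North site 11 hours) adds 26.

Min total: 79 hours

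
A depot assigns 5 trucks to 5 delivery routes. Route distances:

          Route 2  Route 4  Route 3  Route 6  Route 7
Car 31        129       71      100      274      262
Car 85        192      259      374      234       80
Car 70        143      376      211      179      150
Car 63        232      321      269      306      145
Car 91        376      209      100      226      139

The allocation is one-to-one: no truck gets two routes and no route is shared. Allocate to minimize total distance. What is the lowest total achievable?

Optimal: Car 31→Route 4 (71 km), Car 85→Route 7 (80 km), Car 70→Route 6 (179 km), Car 63→Route 2 (232 km), Car 91→Route 3 (100 km) — total 71+80+179+232+100 = 662 km.
Column-greedy (each route in turn goes to its cheapest remaining truck) gives 928 km, worse by 266.

Minimum total: 662 km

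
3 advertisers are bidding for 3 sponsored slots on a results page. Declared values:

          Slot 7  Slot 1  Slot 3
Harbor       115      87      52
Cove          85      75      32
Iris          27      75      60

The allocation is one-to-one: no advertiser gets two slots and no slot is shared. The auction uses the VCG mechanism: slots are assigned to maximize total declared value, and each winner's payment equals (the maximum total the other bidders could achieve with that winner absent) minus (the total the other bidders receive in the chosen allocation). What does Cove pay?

Efficient allocation: Harbor→Slot 7 ($115), Cove→Slot 1 ($75), Iris→Slot 3 ($60); total welfare W = $250.
Cove receives Slot 1 at value $75, so the others get W − 75 = $175.
Without Cove: best allocation of the remaining 2 bidders over all 3 slots is Harbor→Slot 7 ($115), Iris→Slot 1 ($75), total $190.
VCG payment = (others' best without Cove) − (others' welfare with Cove) = 190 − 175 = $15.

Cove pays $15.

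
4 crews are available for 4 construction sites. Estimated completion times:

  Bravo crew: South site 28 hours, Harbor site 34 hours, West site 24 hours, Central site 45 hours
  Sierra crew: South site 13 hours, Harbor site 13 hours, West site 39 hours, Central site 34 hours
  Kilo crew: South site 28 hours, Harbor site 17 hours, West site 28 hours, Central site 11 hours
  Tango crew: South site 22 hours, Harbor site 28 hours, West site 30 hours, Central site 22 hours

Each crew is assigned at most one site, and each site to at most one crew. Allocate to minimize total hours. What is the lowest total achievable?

This is the linear assignment problem.
Optimal: Bravo crew→West site (24 hours), Sierra crew→Harbor site (13 hours), Kilo crew→Central site (11 hours), Tango crew→South site (22 hours) — total 24+13+11+22 = 70 hours.
Checked against all permutations: 70 hours is optimal.

Min total: 70 hours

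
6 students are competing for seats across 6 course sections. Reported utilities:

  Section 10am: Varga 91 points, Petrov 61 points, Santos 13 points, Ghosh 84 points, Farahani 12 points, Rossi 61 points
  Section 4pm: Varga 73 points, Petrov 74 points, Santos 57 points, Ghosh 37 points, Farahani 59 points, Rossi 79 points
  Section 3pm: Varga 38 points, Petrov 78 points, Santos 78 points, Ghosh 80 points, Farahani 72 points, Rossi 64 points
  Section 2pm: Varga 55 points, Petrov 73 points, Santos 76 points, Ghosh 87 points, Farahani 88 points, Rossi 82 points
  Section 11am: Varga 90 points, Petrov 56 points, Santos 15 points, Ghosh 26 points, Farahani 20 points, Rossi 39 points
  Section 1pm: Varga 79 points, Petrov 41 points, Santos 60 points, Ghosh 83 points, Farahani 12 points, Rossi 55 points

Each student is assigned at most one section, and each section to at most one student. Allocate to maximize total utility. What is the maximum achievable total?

Maximum total: 479 points

Optimal: Varga→Section 11am (90 points), Petrov→Section 10am (61 points), Santos→Section 3pm (78 points), Ghosh→Section 1pm (83 points), Farahani→Section 2pm (88 points), Rossi→Section 4pm (79 points) — total 90+61+78+83+88+79 = 479 points.
Row-greedy (each student in turn takes its best remaining section) gives 426 points, worse by 53.
Swapping Rossi↔Farahani (Rossi→Section 2pm 82 points, Farahani→Section 4pm 59 points) loses 26.
Checked against all permutations: 479 points is optimal.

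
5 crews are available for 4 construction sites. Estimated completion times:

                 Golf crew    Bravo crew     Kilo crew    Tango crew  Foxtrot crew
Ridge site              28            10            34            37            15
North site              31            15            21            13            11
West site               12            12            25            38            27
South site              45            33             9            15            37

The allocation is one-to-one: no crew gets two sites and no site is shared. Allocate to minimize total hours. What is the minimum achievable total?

Minimum total: 42 hours

Optimal: Bravo crew→Ridge site (10 hours), Foxtrot crew→North site (11 hours), Golf crew→West site (12 hours), Kilo crew→South site (9 hours) — total 10+11+12+9 = 42 hours.
Row-greedy (each crew in turn takes its cheapest remaining site) gives 44 hours, worse by 2.
Swapping Foxtrot crew↔Kilo crew (Foxtrot crew→South site 37 hours, Kilo crew→North site 21 hours) adds 38.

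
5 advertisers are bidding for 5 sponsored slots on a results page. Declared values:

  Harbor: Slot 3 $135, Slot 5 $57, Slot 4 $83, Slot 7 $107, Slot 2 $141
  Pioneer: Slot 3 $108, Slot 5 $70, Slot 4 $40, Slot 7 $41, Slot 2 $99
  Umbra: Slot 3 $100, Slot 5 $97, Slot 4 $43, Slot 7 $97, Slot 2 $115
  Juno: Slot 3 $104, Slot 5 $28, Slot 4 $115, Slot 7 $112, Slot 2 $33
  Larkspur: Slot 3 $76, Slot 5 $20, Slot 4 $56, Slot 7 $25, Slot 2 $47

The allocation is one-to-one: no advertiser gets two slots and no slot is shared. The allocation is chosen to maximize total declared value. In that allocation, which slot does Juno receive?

Juno receives Slot 7.

Optimal: Harbor→Slot 2 ($141), Pioneer→Slot 3 ($108), Umbra→Slot 5 ($97), Juno→Slot 7 ($112), Larkspur→Slot 4 ($56) — total 141+108+97+112+56 = $514.
Column-greedy (each slot in turn goes to its best remaining advertiser) gives $435, worse by 79.
Next-best assignment: Harbor→Slot 3, Pioneer→Slot 2, Umbra→Slot 5, Juno→Slot 7, Larkspur→Slot 4 = $499.
Checked against all permutations: $514 is optimal.
Juno's own top slot is Slot 4 ($115), but forcing Juno→Slot 4 and reassigning the rest optimally gives only $499 — worse by 15.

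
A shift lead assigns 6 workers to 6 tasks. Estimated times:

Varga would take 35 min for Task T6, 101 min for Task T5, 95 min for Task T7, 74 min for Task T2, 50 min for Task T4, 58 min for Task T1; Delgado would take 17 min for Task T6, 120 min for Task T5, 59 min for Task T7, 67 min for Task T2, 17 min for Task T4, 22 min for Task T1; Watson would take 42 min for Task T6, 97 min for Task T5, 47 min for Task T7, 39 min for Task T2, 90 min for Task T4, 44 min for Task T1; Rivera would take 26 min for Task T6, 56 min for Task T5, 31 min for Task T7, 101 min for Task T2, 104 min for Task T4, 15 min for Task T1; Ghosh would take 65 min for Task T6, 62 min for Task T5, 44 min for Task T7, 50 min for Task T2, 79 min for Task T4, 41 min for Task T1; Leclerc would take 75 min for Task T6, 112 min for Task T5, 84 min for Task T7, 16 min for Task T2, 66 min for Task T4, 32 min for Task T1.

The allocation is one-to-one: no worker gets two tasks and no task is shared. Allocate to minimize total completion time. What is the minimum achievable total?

Min total: 192 min

Optimal: Varga→Task T6 (35 min), Delgado→Task T4 (17 min), Watson→Task T7 (47 min), Rivera→Task T1 (15 min), Ghosh→Task T5 (62 min), Leclerc→Task T2 (16 min) — total 35+17+47+15+62+16 = 192 min.
Row-greedy (each worker in turn takes its cheapest remaining task) gives 262 min, worse by 70.
Next-best assignment: Varga→Task T6, Delgado→Task T4, Watson→Task T1, Rivera→Task T7, Ghosh→Task T5, Leclerc→Task T2 = 205 min.
Swapping Ghosh↔Delgado (Ghosh→Task T4 79 min, Delgado→Task T5 120 min) adds 120.
No other one-to-one assignment undercuts 192 min.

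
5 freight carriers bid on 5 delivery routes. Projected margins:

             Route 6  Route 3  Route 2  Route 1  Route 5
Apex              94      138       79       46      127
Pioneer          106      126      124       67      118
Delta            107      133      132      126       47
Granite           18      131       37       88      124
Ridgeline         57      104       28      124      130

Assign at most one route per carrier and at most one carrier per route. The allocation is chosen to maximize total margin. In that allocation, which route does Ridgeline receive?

This is a one-to-one assignment (maximum-weight bipartite matching).
Optimal: Apex→Route 3 ($138k), Pioneer→Route 6 ($106k), Delta→Route 2 ($132k), Granite→Route 5 ($124k), Ridgeline→Route 1 ($124k) — total 138+106+132+124+124 = $624k.
Column-greedy (each route in turn goes to its best remaining carrier) gives $617k, worse by 7.
Next-best assignment: Apex→Route 5, Pioneer→Route 6, Delta→Route 2, Granite→Route 3, Ridgeline→Route 1 = $620k.
Swapping Pioneer↔Apex (Pioneer→Route 3 $126k, Apex→Route 6 $94k) loses 24.
Ridgeline's own top route is Route 5 ($130k), but forcing Ridgeline→Route 5 and reassigning the rest optimally gives only $605k — worse by 19.

Ridgeline receives Route 1.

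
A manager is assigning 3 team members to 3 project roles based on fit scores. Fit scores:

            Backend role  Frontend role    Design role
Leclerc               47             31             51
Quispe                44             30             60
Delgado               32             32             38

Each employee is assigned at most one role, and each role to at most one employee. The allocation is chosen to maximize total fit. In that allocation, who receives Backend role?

Leclerc receives Backend role.

Optimal: Leclerc→Backend role (47 pts), Quispe→Design role (60 pts), Delgado→Frontend role (32 pts) — total 47+60+32 = 139 pts.
Checked against all permutations: 139 pts is optimal.
Leclerc's own top role is Design role (51 pts), but forcing Leclerc→Design role and reassigning the rest optimally gives only 127 pts — worse by 12.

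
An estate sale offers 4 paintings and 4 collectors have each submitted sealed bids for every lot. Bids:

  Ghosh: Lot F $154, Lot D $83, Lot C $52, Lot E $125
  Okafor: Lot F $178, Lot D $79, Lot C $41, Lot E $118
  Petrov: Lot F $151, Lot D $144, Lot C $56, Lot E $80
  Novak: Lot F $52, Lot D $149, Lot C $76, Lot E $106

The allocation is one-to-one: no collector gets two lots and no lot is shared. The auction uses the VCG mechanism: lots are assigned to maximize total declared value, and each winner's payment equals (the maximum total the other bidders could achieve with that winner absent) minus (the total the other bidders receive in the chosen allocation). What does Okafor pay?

Okafor pays $80.

Efficient allocation: Ghosh→Lot E ($125), Okafor→Lot F ($178), Petrov→Lot D ($144), Novak→Lot C ($76); total welfare W = $523.
Okafor receives Lot F at value $178, so the others get W − 178 = $345.
Without Okafor: best allocation of the remaining 3 bidders over all 4 lots is Ghosh→Lot E ($125), Petrov→Lot F ($151), Novak→Lot D ($149), total $425.
VCG payment = (others' best without Okafor) − (others' welfare with Okafor) = 425 − 345 = $80.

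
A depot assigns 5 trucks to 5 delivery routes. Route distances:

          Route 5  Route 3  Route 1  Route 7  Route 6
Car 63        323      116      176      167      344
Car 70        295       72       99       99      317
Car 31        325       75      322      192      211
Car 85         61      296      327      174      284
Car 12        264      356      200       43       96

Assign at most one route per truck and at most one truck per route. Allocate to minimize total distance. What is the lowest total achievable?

Optimal: Car 63→Route 7 (167 km), Car 70→Route 1 (99 km), Car 31→Route 3 (75 km), Car 85→Route 5 (61 km), Car 12→Route 6 (96 km) — total 167+99+75+61+96 = 498 km.
Min-entry greedy (repeatedly take the single cheapest remaining cell) gives 563 km, worse by 65.
Next-best assignment: Car 63→Route 1, Car 70→Route 7, Car 31→Route 3, Car 85→Route 5, Car 12→Route 6 = 507 km.
Swapping Car 12↔Car 85 (Car 12→Route 5 264 km, Car 85→Route 6 284 km) adds 391.

Minimum total: 498 km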